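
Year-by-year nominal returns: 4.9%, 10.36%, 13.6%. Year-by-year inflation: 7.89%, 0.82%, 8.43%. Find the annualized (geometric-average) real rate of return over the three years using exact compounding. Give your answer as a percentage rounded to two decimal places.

Nominal growth factor = 1.0490 × 1.1036 × 1.1360 = 1.31512039
Price-level growth factor = 1.0789 × 1.0082 × 1.0843 = 1.17944405
Real growth factor = 1.31512039 / 1.17944405 = 1.11503415
Annualized real rate = 1.11503415^(1/3) − 1 = 3.6962% → 3.70%.

3.70%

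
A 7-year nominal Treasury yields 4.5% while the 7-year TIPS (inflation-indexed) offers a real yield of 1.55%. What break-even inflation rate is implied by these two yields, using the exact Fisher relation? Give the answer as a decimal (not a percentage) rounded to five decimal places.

0.02905

(1 + π) = (1 + i)/(1 + r) = 1.04500 / 1.01550 = 1.029050
Break-even inflation = 1.029050 − 1 → 0.02905.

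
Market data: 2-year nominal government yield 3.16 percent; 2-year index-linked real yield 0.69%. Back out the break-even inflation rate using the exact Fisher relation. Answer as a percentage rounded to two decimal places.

(1 + π) = (1 + i)/(1 + r) = 1.03160 / 1.00690 = 1.024531
Break-even inflation = 1.024531 − 1 → 2.45%.

2.45%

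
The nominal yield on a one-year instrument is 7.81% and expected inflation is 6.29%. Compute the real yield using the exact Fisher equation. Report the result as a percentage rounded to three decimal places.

1 + r = 1.07810 / 1.06290 = 1.014300
r = 1.014300 − 1 = 1.4300%, i.e. 1.430%.

1.430%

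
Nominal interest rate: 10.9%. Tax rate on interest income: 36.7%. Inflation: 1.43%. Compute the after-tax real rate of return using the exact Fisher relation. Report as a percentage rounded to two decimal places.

5.39%

After-tax nominal return = 10.9% × (1 − 0.367) = 6.8997%.
1 + r = 1.068997 / 1.01430 = 1.053926
After-tax real rate = 1.053926 − 1 → 5.39%.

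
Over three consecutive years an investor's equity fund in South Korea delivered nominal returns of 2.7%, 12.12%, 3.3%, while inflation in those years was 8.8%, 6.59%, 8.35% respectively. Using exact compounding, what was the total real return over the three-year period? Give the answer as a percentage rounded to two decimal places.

-5.34%

Compound the nominal returns: 1.0270 × 1.1212 × 1.0330 = 1.189471.
Compound inflation: 1.0880 × 1.0659 × 1.0835 = 1.256534.
Deflate: 1.189471 / 1.256534 = 0.946629.
Total real return = 0.946629 − 1 → -5.34%.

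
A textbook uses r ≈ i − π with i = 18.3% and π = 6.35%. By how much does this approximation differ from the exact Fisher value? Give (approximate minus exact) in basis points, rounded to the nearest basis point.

Approximate: r ≈ 18.300% − 6.350% = 11.9500%
Exact: (1 + 0.1830)/(1 + 0.0635) − 1 = 11.2365%
Error = 11.9500% − 11.2365% = 0.7135% → 71 basis points.

71 basis points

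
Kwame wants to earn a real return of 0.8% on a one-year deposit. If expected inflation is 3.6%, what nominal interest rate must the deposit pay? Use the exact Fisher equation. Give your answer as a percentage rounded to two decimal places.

(1 + i) = (1 + r)(1 + π) = 1.00800 × 1.03600 = 1.044288
i = 1.044288 − 1, so the required nominal rate is 4.43%.

4.43%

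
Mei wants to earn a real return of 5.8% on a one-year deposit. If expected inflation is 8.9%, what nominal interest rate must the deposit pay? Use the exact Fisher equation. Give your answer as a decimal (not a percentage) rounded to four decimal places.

(1 + i) = (1 + r)(1 + π) = 1.05800 × 1.08900 = 1.152162
i = 1.152162 − 1, so the required nominal rate is 0.1522.

0.1522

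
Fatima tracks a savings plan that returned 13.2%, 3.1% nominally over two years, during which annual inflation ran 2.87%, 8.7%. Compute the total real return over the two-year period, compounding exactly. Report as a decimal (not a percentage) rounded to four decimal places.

Compound the nominal returns: 1.1320 × 1.0310 = 1.167092.
Compound inflation: 1.0287 × 1.0870 = 1.118197.
Deflate: 1.167092 / 1.118197 = 1.043727.
Total real return = 1.043727 − 1 → 0.0437.

0.0437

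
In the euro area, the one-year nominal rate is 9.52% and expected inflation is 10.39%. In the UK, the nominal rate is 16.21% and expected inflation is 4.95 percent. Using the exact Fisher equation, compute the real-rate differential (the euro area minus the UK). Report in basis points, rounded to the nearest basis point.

-1152 basis points

The euro area: (1 + 0.0952)/(1 + 0.1039) − 1 = -0.7881%
The UK: (1 + 0.1621)/(1 + 0.0495) − 1 = 10.7289%
Differential = -0.7881% − 10.7289% = -11.5170% → -1152 basis points.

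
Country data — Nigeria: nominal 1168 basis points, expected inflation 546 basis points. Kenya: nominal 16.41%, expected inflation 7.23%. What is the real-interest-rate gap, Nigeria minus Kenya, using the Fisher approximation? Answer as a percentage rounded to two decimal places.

-2.96%

Nigeria: 11.68% − 5.46% = 6.220%
Kenya: 16.41% − 7.23% = 9.180%
Differential = -2.960% → -2.96%.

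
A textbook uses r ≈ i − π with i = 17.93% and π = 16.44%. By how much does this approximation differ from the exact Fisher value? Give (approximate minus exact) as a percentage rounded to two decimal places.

Approximate: r ≈ 17.930% − 16.440% = 1.4900%
Exact: (1 + 0.1793)/(1 + 0.1644) − 1 = 1.2796%
Error = 1.4900% − 1.2796% = 0.2104% → 0.21%.

0.21%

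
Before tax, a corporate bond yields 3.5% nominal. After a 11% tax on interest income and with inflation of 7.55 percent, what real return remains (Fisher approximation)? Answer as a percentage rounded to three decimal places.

After-tax nominal return = 3.5% × (1 − 0.11) = 3.1150%.
r ≈ 3.1150% − 7.55% → -4.435%.

-4.435%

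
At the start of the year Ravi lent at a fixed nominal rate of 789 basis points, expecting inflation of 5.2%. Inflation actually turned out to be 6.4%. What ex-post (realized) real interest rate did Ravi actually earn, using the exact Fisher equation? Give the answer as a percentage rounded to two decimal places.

Ex-post: (1 + 0.0789)/(1 + 0.0640) − 1 = 1.4004%
So the realized real rate is 1.40%.

1.40%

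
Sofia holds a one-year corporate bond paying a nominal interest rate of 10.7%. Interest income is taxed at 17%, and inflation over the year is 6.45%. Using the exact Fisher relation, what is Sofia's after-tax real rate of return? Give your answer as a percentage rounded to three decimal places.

2.284%

After-tax nominal return = 10.7% × (1 − 0.17) = 8.8810%.
1 + r = 1.08881 / 1.06450 = 1.022837
After-tax real rate = 1.022837 − 1 → 2.284%.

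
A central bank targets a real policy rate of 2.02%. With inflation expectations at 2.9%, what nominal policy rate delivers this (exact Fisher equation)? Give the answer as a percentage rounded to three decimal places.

(1 + i) = (1 + r)(1 + π) = 1.02020 × 1.02900 = 1.0497858
i = 1.0497858 − 1, so the required nominal rate is 4.979%.

4.979%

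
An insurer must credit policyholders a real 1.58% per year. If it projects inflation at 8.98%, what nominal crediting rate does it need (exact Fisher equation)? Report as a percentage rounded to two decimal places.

10.70%

(1 + i) = (1 + r)(1 + π) = 1.01580 × 1.08980 = 1.10701884
i = 1.10701884 − 1, so the required nominal rate is 10.70%.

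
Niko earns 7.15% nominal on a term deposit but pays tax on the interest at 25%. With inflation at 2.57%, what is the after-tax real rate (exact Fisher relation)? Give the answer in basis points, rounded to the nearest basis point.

272 basis points

After-tax nominal return = 7.15% × (1 − 0.25) = 5.3625%.
1 + r = 1.053625 / 1.02570 = 1.027225
After-tax real rate = 1.027225 − 1 → 272 basis points.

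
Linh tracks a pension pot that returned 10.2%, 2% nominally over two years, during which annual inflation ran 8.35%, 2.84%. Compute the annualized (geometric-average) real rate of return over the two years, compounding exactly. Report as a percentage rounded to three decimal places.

0.437%

Compound the nominal returns: 1.1020 × 1.0200 = 1.12404000.
Compound inflation: 1.0835 × 1.0284 = 1.11427140.
Deflate: 1.12404000 / 1.11427140 = 1.00876680.
Annualized real rate = 1.00876680^(1/2) − 1 = 0.4374% → 0.437%.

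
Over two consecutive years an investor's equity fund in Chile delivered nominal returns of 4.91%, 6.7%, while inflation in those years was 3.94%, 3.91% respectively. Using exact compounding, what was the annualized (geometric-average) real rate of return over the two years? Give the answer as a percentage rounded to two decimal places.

1.81%

Nominal growth factor = 1.0491 × 1.0670 = 1.11938970
Price-level growth factor = 1.0394 × 1.0391 = 1.08004054
Real growth factor = 1.11938970 / 1.08004054 = 1.03643304
Annualized real rate = 1.03643304^(1/2) − 1 = 1.8054% → 1.81%.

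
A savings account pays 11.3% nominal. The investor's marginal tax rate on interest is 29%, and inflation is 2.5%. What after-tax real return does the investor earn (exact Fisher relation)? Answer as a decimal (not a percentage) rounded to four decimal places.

0.0539

After-tax nominal return = 11.3% × (1 − 0.29) = 8.0230%.
1 + r = 1.08023 / 1.02500 = 1.053883
After-tax real rate = 1.053883 − 1 → 0.0539.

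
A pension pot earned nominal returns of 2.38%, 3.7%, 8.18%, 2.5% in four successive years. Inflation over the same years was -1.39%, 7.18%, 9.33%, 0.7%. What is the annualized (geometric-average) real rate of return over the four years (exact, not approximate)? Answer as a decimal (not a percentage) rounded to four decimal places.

Compound the nominal returns: 1.0238 × 1.0370 × 1.0818 × 1.0250 = 1.17723922.
Compound inflation: 0.9861 × 1.0718 × 1.0933 × 1.0070 = 1.16359951.
Deflate: 1.17723922 / 1.16359951 = 1.01172200.
Annualized real rate = 1.01172200^(1/4) − 1 = 0.2918% → 0.0029.

0.0029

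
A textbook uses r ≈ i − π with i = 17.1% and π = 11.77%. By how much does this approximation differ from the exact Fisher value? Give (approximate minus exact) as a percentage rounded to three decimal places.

Approximate: r ≈ 17.100% − 11.770% = 5.3300%
Exact: (1 + 0.1710)/(1 + 0.1177) − 1 = 4.7687%
Error = 5.3300% − 4.7687% = 0.5613% → 0.561%.

0.561%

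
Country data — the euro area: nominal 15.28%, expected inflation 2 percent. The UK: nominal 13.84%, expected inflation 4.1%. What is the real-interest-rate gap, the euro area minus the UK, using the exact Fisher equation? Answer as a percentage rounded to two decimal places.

3.66%

The euro area: (1 + 0.1528)/(1 + 0.0200) − 1 = 13.0196%
The UK: (1 + 0.1384)/(1 + 0.0410) − 1 = 9.3564%
Differential = 13.0196% − 9.3564% = 3.6632% → 3.66%.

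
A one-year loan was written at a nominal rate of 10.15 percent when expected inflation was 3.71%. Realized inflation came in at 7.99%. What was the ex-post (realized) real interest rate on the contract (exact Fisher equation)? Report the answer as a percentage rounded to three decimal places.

2.000%

Ex-post: (1 + 0.1015)/(1 + 0.0799) − 1 = 2.0002%
So the realized real rate is 2.000%.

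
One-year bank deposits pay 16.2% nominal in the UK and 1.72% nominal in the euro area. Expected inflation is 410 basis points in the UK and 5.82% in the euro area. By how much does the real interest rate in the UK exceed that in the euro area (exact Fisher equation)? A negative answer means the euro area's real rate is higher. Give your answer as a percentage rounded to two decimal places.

The UK: (1 + 0.1620)/(1 + 0.0410) − 1 = 11.6234%
The euro area: (1 + 0.0172)/(1 + 0.0582) − 1 = -3.8745%
Differential = 11.6234% − (-3.8745%) = 15.4979% → 15.50%.

15.50%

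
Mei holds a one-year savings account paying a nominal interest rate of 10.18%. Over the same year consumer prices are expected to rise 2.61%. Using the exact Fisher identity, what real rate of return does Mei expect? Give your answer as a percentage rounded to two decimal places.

By the Fisher identity, 1 + r = (1 + i)/(1 + π).
1 + r = 1.10180 / 1.02610 = 1.073774
r = 1.073774 − 1 = 7.3774%, i.e. 7.38%.

7.38%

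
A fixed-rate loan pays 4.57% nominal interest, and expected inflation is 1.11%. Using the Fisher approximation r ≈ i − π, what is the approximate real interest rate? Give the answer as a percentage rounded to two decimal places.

r ≈ i − π = 4.57% − 1.11% = 3.46%.

3.46%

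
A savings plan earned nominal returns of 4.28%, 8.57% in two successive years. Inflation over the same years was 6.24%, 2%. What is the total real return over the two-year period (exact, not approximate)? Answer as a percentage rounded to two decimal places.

4.48%

Nominal growth factor = 1.0428 × 1.0857 = 1.132168
Price-level growth factor = 1.0624 × 1.0200 = 1.083648
Real growth factor = 1.132168 / 1.083648 = 1.044775
Total real return = 1.044775 − 1 → 4.48%.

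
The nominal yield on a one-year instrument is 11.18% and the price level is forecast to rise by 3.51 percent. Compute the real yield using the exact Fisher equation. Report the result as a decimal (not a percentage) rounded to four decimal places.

0.0741

By the Fisher equation, 1 + r = (1 + i)/(1 + π).
1 + r = 1.11180 / 1.03510 = 1.074099
r = 1.074099 − 1 = 7.4099%, i.e. 0.0741.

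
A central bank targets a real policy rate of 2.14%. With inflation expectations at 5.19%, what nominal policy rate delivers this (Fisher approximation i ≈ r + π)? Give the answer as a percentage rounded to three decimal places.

7.330%

i ≈ r + π = 2.14% + 5.19% = 7.330%.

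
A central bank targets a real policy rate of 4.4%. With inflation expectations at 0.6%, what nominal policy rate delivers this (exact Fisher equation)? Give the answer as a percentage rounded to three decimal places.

(1 + i) = (1 + r)(1 + π) = 1.04400 × 1.00600 = 1.050264
i = 1.050264 − 1, so the required nominal rate is 5.026%.

5.026%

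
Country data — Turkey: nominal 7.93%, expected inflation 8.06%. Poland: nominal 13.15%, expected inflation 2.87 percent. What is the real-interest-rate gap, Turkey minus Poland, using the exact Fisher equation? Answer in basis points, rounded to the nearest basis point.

-1011 basis points

Turkey: (1 + 0.0793)/(1 + 0.0806) − 1 = -0.1203%
Poland: (1 + 0.1315)/(1 + 0.0287) − 1 = 9.9932%
Differential = -0.1203% − 9.9932% = -10.1135% → -1011 basis points.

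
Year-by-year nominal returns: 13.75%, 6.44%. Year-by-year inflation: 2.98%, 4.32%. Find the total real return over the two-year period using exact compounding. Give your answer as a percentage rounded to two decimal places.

12.70%

Nominal growth factor = 1.1375 × 1.0644 = 1.210755
Price-level growth factor = 1.0298 × 1.0432 = 1.074287
Real growth factor = 1.210755 / 1.074287 = 1.127031
Total real return = 1.127031 − 1 → 12.70%.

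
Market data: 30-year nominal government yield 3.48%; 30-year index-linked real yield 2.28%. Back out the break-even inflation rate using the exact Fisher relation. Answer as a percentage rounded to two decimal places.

(1 + π) = (1 + i)/(1 + r) = 1.03480 / 1.02280 = 1.011732
Break-even inflation = 1.011732 − 1 → 1.17%.

1.17%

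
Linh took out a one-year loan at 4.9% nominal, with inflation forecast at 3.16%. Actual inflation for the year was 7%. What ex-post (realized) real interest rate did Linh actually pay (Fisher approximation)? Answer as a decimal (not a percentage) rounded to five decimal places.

-0.02100

Ex-post: 4.9% − 7% = -2.100%
So the realized real rate is -0.02100.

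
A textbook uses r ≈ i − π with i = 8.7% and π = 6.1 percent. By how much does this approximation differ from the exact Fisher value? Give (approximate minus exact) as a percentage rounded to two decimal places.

Approximate: r ≈ 8.700% − 6.100% = 2.6000%
Exact: (1 + 0.0870)/(1 + 0.0610) − 1 = 2.4505%
Error = 2.6000% − 2.4505% = 0.1495% → 0.15%.

0.15%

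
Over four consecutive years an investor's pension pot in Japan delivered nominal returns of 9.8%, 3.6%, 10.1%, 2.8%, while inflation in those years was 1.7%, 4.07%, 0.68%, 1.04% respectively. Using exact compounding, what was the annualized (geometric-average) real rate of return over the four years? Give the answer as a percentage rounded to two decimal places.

Compound the nominal returns: 1.0980 × 1.0360 × 1.1010 × 1.0280 = 1.28748604.
Compound inflation: 1.0170 × 1.0407 × 1.0068 × 1.0104 = 1.07667109.
Deflate: 1.28748604 / 1.07667109 = 1.19580256.
Annualized real rate = 1.19580256^(1/4) − 1 = 4.5719% → 4.57%.

4.57%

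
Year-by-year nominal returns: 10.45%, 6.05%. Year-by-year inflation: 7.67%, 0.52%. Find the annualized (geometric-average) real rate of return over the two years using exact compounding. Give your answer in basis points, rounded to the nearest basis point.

403 basis points

Compound the nominal returns: 1.1045 × 1.0605 = 1.17132225.
Compound inflation: 1.0767 × 1.0052 = 1.08229884.
Deflate: 1.17132225 / 1.08229884 = 1.08225400.
Annualized real rate = 1.08225400^(1/2) − 1 = 4.0314% → 403 basis points.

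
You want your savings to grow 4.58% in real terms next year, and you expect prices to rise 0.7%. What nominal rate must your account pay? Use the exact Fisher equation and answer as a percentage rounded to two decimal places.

(1 + i) = (1 + r)(1 + π) = 1.04580 × 1.00700 = 1.0531206
i = 1.0531206 − 1, so the required nominal rate is 5.31%.

5.31%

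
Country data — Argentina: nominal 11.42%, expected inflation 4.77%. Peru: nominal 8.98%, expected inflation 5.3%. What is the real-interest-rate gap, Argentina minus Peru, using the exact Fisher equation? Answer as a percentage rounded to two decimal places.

2.85%

Argentina: (1 + 0.1142)/(1 + 0.0477) − 1 = 6.3472%
Peru: (1 + 0.0898)/(1 + 0.0530) − 1 = 3.4948%
Differential = 6.3472% − 3.4948% = 2.8525% → 2.85%.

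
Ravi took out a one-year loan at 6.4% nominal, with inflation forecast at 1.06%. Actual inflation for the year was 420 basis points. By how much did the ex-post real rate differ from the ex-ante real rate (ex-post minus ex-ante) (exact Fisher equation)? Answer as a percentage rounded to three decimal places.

-3.173%

Ex-ante: (1 + 0.0640)/(1 + 0.0106) − 1 = 5.2840%
Ex-post: (1 + 0.0640)/(1 + 0.0420) − 1 = 2.1113%
Difference (ex-post − ex-ante) = -3.1727% → -3.173%.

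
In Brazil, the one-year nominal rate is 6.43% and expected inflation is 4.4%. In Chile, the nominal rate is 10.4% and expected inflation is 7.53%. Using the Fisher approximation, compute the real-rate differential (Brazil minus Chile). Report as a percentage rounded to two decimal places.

-0.84%

Brazil: 6.43% − 4.4% = 2.030%
Chile: 10.4% − 7.53% = 2.870%
Differential = -0.840% → -0.84%.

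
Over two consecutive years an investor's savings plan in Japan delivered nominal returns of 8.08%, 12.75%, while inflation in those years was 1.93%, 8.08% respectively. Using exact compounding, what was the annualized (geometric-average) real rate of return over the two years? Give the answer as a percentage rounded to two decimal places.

Compound the nominal returns: 1.0808 × 1.1275 = 1.21860200.
Compound inflation: 1.0193 × 1.0808 = 1.10165944.
Deflate: 1.21860200 / 1.10165944 = 1.10615128.
Annualized real rate = 1.10615128^(1/2) − 1 = 5.1737% → 5.17%.

5.17%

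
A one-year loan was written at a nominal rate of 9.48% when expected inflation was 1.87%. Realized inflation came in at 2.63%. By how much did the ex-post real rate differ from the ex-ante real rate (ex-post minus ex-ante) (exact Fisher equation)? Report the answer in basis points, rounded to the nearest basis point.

-80 basis points

Ex-ante: (1 + 0.0948)/(1 + 0.0187) − 1 = 7.4703%
Ex-post: (1 + 0.0948)/(1 + 0.0263) − 1 = 6.6745%
Difference (ex-post − ex-ante) = -0.7958% → -80 basis points.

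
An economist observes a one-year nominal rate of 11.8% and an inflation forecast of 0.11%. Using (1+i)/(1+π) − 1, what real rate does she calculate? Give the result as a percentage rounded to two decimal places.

By the Fisher equation, 1 + r = (1 + i)/(1 + π).
1 + r = 1.11800 / 1.00110 = 1.116772
r = 1.116772 − 1 = 11.6772%, i.e. 11.68%.

11.68%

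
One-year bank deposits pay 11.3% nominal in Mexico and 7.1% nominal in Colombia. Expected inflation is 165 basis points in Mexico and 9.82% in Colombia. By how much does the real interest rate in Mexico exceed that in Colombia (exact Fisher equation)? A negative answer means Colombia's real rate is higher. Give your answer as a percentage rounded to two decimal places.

Mexico: (1 + 0.1130)/(1 + 0.0165) − 1 = 9.4934%
Colombia: (1 + 0.0710)/(1 + 0.0982) − 1 = -2.4768%
Differential = 9.4934% − (-2.4768%) = 11.9701% → 11.97%.

11.97%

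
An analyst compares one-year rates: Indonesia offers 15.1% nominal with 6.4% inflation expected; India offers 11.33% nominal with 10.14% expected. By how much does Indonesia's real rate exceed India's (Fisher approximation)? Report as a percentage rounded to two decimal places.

7.51%

Indonesia: 15.1% − 6.4% = 8.700%
India: 11.33% − 10.14% = 1.190%
Differential = 7.510% → 7.51%.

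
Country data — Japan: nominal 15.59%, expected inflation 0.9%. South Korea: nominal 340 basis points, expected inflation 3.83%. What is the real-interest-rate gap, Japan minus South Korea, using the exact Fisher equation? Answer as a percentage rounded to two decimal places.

Japan: (1 + 0.1559)/(1 + 0.0090) − 1 = 14.5590%
South Korea: (1 + 0.0340)/(1 + 0.0383) − 1 = -0.4141%
Differential = 14.5590% − (-0.4141%) = 14.9731% → 14.97%.

14.97%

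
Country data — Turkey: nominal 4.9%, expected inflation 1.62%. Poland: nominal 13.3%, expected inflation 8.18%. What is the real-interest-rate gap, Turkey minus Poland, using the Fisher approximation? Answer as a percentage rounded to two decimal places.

Turkey: 4.9% − 1.62% = 3.280%
Poland: 13.3% − 8.18% = 5.120%
Differential = -1.840% → -1.84%.

-1.84%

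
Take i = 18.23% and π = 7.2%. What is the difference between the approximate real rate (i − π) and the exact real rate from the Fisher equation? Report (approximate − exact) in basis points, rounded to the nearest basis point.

Approximate: r ≈ 18.230% − 7.200% = 11.0300%
Exact: (1 + 0.1823)/(1 + 0.0720) − 1 = 10.2892%
Error = 11.0300% − 10.2892% = 0.7408% → 74 basis points.

74 basis points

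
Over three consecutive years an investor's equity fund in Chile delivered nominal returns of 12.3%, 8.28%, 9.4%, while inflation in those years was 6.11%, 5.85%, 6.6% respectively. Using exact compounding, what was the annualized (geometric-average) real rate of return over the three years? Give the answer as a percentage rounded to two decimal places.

Compound the nominal returns: 1.1230 × 1.0828 × 1.0940 = 1.33028693.
Compound inflation: 1.0611 × 1.0585 × 1.0660 = 1.19730386.
Deflate: 1.33028693 / 1.19730386 = 1.11106878.
Annualized real rate = 1.11106878^(1/3) − 1 = 3.5731% → 3.57%.

3.57%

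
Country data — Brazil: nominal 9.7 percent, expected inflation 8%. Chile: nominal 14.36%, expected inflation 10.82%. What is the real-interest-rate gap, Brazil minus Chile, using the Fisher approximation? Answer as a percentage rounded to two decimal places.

-1.84%

Brazil: 9.7% − 8% = 1.700%
Chile: 14.36% − 10.82% = 3.540%
Differential = -1.840% → -1.84%.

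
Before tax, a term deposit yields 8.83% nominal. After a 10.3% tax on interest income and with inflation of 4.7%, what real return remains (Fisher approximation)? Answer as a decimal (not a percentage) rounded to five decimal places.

0.03221

After-tax nominal return = 8.83% × (1 − 0.103) = 7.92051%.
r ≈ 7.92051% − 4.7% → 0.03221.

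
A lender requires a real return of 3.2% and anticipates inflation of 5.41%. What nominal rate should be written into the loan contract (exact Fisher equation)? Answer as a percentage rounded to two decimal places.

8.78%

(1 + i) = (1 + r)(1 + π) = 1.03200 × 1.05410 = 1.0878312
i = 1.0878312 − 1, so the required nominal rate is 8.78%.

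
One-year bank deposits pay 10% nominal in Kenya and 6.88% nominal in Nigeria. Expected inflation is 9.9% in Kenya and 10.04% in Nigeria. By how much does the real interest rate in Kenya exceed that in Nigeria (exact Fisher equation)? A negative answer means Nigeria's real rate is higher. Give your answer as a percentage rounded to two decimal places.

2.96%

Kenya: (1 + 0.1000)/(1 + 0.0990) − 1 = 0.0910%
Nigeria: (1 + 0.0688)/(1 + 0.1004) − 1 = -2.8717%
Differential = 0.0910% − (-2.8717%) = 2.9627% → 2.96%.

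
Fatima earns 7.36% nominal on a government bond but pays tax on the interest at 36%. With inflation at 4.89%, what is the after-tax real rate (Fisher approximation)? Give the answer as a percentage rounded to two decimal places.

-0.18%

After-tax nominal return = 7.36% × (1 − 0.36) = 4.7104%.
r ≈ 4.7104% − 4.89% → -0.18%.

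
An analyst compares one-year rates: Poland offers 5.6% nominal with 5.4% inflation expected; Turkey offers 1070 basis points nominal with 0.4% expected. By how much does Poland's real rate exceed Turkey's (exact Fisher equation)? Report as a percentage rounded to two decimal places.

Poland: (1 + 0.0560)/(1 + 0.0540) − 1 = 0.1898%
Turkey: (1 + 0.1070)/(1 + 0.0040) − 1 = 10.2590%
Differential = 0.1898% − 10.2590% = -10.0692% → -10.07%.

-10.07%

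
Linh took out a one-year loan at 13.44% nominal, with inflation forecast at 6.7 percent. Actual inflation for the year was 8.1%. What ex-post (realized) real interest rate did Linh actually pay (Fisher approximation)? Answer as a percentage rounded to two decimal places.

Ex-post: 13.44% − 8.1% = 5.340%
So the realized real rate is 5.34%.

5.34%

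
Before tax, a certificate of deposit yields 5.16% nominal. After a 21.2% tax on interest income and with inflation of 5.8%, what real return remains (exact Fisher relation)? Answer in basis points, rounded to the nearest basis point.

After-tax nominal return = 5.16% × (1 − 0.212) = 4.06608%.
1 + r = 1.0406608 / 1.05800 = 0.983611
After-tax real rate = 0.983611 − 1 → -164 basis points.

-164 basis points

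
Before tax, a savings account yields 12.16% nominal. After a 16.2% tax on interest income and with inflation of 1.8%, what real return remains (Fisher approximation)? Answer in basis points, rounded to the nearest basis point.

After-tax nominal return = 12.16% × (1 − 0.162) = 10.19008%.
r ≈ 10.19008% − 1.8% → 839 basis points.

839 basis points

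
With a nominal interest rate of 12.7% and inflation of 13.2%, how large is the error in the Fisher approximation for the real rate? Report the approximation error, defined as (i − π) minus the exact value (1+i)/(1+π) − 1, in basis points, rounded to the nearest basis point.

-6 basis points

Approximate: r ≈ 12.700% − 13.200% = -0.5000%
Exact: (1 + 0.1270)/(1 + 0.1320) − 1 = -0.4417%
Error = -0.5000% − (-0.4417%) = -0.0583% → -6 basis points.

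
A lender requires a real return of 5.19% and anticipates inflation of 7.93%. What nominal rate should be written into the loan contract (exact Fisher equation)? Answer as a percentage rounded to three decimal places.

(1 + i) = (1 + r)(1 + π) = 1.05190 × 1.07930 = 1.13531567
i = 1.13531567 − 1, so the required nominal rate is 13.532%.

13.532%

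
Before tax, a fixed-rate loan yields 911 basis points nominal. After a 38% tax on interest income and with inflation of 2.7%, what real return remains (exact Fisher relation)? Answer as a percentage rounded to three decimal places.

2.871%

After-tax nominal return = 9.11% × (1 − 0.38) = 5.6482%.
1 + r = 1.056482 / 1.02700 = 1.028707
After-tax real rate = 1.028707 − 1 → 2.871%.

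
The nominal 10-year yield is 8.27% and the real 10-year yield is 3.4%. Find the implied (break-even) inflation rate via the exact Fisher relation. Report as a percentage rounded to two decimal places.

(1 + π) = (1 + i)/(1 + r) = 1.08270 / 1.03400 = 1.047099
Break-even inflation = 1.047099 − 1 → 4.71%.

4.71%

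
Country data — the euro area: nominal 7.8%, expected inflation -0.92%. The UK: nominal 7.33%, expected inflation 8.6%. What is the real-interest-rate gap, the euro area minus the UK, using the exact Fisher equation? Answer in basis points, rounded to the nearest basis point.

997 basis points

The euro area: (1 + 0.0780)/(1 − 0.0092) − 1 = 8.8010%
The UK: (1 + 0.0733)/(1 + 0.0860) − 1 = -1.1694%
Differential = 8.8010% − (-1.1694%) = 9.9704% → 997 basis points.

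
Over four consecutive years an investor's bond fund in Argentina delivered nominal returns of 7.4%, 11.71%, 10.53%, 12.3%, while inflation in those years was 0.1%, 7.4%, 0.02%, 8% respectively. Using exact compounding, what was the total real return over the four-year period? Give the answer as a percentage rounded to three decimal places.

Compound the nominal returns: 1.0740 × 1.1171 × 1.1053 × 1.1230 = 1.489211.
Compound inflation: 1.0010 × 1.0740 × 1.0002 × 1.0800 = 1.161312.
Deflate: 1.489211 / 1.161312 = 1.282352.
Total real return = 1.282352 − 1 → 28.235%.

28.235%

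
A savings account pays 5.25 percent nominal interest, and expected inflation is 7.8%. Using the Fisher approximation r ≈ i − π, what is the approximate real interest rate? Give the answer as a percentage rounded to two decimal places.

r ≈ i − π = 5.25% − 7.8% = -2.55%.

-2.55%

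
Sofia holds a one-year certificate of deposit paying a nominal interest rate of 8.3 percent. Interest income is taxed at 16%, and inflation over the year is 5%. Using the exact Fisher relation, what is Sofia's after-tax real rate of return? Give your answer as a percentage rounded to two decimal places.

1.88%

After-tax nominal return = 8.3% × (1 − 0.16) = 6.9720%.
1 + r = 1.06972 / 1.05000 = 1.018781
After-tax real rate = 1.018781 − 1 → 1.88%.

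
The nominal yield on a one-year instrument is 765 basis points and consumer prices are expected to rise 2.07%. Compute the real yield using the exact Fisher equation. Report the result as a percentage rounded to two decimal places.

5.47%

1 + r = 1.07650 / 1.02070 = 1.054668
r = 1.054668 − 1 = 5.4668%, i.e. 5.47%.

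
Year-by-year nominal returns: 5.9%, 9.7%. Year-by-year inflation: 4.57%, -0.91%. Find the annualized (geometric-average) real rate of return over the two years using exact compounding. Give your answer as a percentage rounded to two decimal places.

Compound the nominal returns: 1.0590 × 1.0970 = 1.16172300.
Compound inflation: 1.0457 × 0.9909 = 1.03618413.
Deflate: 1.16172300 / 1.03618413 = 1.12115498.
Annualized real rate = 1.12115498^(1/2) − 1 = 5.8846% → 5.88%.

5.88%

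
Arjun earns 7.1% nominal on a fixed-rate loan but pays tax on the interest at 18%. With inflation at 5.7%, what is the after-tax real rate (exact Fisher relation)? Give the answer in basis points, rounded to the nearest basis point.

12 basis points

After-tax nominal return = 7.1% × (1 − 0.18) = 5.8220%.
1 + r = 1.05822 / 1.05700 = 1.001154
After-tax real rate = 1.001154 − 1 → 12 basis points.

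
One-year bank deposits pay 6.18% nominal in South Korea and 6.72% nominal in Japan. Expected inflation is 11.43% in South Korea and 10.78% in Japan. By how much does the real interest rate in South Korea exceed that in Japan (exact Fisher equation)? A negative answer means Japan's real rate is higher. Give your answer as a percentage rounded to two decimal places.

-1.05%

South Korea: (1 + 0.0618)/(1 + 0.1143) − 1 = -4.7115%
Japan: (1 + 0.0672)/(1 + 0.1078) − 1 = -3.6649%
Differential = -4.7115% − (-3.6649%) = -1.0466% → -1.05%.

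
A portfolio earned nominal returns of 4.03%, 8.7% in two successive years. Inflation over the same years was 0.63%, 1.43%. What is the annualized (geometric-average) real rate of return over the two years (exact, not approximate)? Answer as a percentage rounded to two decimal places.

5.26%

Nominal growth factor = 1.0403 × 1.0870 = 1.13080610
Price-level growth factor = 1.0063 × 1.0143 = 1.02069009
Real growth factor = 1.13080610 / 1.02069009 = 1.10788388
Annualized real rate = 1.10788388^(1/2) − 1 = 5.2561% → 5.26%.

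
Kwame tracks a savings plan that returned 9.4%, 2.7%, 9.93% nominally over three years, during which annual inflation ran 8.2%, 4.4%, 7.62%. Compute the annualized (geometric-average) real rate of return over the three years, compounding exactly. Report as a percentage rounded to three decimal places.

0.530%

Nominal growth factor = 1.0940 × 1.0270 × 1.0993 = 1.23510532
Price-level growth factor = 1.0820 × 1.0440 × 1.0762 = 1.21568413
Real growth factor = 1.23510532 / 1.21568413 = 1.01597553
Annualized real rate = 1.01597553^(1/3) − 1 = 0.5297% → 0.530%.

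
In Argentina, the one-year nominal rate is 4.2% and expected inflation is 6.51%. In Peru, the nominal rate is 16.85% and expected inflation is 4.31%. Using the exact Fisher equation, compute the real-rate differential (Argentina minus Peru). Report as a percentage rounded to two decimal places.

-14.19%

Argentina: (1 + 0.0420)/(1 + 0.0651) − 1 = -2.1688%
Peru: (1 + 0.1685)/(1 + 0.0431) − 1 = 12.0219%
Differential = -2.1688% − 12.0219% = -14.1907% → -14.19%.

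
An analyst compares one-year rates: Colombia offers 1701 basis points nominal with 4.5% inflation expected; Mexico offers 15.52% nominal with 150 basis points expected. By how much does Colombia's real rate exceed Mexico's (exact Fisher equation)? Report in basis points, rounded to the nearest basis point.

-184 basis points

Colombia: (1 + 0.1701)/(1 + 0.0450) − 1 = 11.9713%
Mexico: (1 + 0.1552)/(1 + 0.0150) − 1 = 13.8128%
Differential = 11.9713% − 13.8128% = -1.8415% → -184 basis points.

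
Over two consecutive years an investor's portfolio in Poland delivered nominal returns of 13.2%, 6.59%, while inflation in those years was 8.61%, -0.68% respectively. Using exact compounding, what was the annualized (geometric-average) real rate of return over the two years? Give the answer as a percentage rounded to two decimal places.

Nominal growth factor = 1.1320 × 1.0659 = 1.20659880
Price-level growth factor = 1.0861 × 0.9932 = 1.07871452
Real growth factor = 1.20659880 / 1.07871452 = 1.11855248
Annualized real rate = 1.11855248^(1/2) − 1 = 5.7616% → 5.76%.

5.76%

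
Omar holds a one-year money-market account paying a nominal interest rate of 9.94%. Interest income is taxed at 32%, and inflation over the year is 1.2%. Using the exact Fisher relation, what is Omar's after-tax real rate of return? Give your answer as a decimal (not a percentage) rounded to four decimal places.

After-tax nominal return = 9.94% × (1 − 0.32) = 6.7592%.
1 + r = 1.067592 / 1.01200 = 1.054933
After-tax real rate = 1.054933 − 1 → 0.0549.

0.0549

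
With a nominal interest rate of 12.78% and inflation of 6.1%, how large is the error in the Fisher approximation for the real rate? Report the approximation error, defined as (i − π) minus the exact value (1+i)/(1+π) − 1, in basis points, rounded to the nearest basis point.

38 basis points

Approximate: r ≈ 12.780% − 6.100% = 6.6800%
Exact: (1 + 0.1278)/(1 + 0.0610) − 1 = 6.2959%
Error = 6.6800% − 6.2959% = 0.3841% → 38 basis points.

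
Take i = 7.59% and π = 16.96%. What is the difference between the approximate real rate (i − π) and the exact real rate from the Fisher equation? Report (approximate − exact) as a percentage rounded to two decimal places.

Approximate: r ≈ 7.590% − 16.960% = -9.3700%
Exact: (1 + 0.0759)/(1 + 0.1696) − 1 = -8.0113%
Error = -9.3700% − (-8.0113%) = -1.3587% → -1.36%.

-1.36%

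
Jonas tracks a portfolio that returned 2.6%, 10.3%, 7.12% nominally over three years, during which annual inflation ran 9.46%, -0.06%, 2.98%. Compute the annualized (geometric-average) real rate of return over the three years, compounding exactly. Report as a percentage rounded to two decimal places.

Nominal growth factor = 1.0260 × 1.1030 × 1.0712 = 1.21225347
Price-level growth factor = 1.0946 × 0.9994 × 1.0298 = 1.12654275
Real growth factor = 1.21225347 / 1.12654275 = 1.07608298
Annualized real rate = 1.07608298^(1/3) − 1 = 2.4744% → 2.47%.

2.47%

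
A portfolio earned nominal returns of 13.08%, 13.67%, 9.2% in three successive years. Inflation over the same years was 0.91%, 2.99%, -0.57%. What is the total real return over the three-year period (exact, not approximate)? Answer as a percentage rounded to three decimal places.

35.834%

Nominal growth factor = 1.1308 × 1.1367 × 1.0920 = 1.403635
Price-level growth factor = 1.0091 × 1.0299 × 0.9943 = 1.033348
Real growth factor = 1.403635 / 1.033348 = 1.358337
Total real return = 1.358337 − 1 → 35.834%.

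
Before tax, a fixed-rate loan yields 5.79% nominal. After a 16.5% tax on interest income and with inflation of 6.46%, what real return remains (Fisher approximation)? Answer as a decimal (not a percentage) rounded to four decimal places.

-0.0163

After-tax nominal return = 5.79% × (1 − 0.165) = 4.83465%.
r ≈ 4.83465% − 6.46% → -0.0163.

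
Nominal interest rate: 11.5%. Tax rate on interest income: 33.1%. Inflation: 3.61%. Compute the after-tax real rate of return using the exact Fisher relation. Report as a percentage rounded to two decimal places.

After-tax nominal return = 11.5% × (1 − 0.331) = 7.6935%.
1 + r = 1.076935 / 1.03610 = 1.039412
After-tax real rate = 1.039412 − 1 → 3.94%.

3.94%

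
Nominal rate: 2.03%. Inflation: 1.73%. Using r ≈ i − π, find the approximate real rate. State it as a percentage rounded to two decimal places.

r ≈ i − π = 2.03% − 1.73% = 0.30%.

0.30%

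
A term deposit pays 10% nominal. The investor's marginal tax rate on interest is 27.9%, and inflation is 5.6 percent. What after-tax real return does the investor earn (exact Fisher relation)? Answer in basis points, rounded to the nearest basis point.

After-tax nominal return = 10% × (1 − 0.279) = 7.2100%.
1 + r = 1.07210 / 1.05600 = 1.015246
After-tax real rate = 1.015246 − 1 → 152 basis points.

152 basis points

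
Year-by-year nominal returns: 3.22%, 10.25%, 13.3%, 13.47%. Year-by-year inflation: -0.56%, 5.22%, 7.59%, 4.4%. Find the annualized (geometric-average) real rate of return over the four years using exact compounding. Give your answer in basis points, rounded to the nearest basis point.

Compound the nominal returns: 1.0322 × 1.1025 × 1.1330 × 1.1347 = 1.46303063.
Compound inflation: 0.9944 × 1.0522 × 1.0759 × 1.0440 = 1.17525422.
Deflate: 1.46303063 / 1.17525422 = 1.24486311.
Annualized real rate = 1.24486311^(1/4) − 1 = 5.6283% → 563 basis points.

563 basis points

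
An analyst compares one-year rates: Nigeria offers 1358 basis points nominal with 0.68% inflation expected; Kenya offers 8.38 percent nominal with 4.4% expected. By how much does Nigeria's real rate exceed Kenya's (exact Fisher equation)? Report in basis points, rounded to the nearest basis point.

900 basis points

Nigeria: (1 + 0.1358)/(1 + 0.0068) − 1 = 12.8129%
Kenya: (1 + 0.0838)/(1 + 0.0440) − 1 = 3.8123%
Differential = 12.8129% − 3.8123% = 9.0006% → 900 basis points.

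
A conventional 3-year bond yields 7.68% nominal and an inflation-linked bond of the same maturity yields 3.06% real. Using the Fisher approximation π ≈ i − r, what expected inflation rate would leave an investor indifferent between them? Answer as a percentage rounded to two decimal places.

π ≈ i − r = 7.68% − 3.06% → 4.62%.

4.62%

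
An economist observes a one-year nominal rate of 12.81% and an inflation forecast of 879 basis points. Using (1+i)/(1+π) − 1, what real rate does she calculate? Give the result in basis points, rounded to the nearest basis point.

370 basis points

By the Fisher relation, 1 + r = (1 + i)/(1 + π).
1 + r = 1.12810 / 1.08790 = 1.036952
r = 1.036952 − 1 = 3.6952%, i.e. 370 basis points.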